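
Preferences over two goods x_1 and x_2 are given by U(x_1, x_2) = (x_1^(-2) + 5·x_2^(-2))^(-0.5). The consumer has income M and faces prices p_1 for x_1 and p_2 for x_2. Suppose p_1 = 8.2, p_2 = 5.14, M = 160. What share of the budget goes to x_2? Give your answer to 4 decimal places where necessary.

MRS = MU_x_1/MU_x_2 = (1/5)·(x_2/x_1)^(3). Set equal to p_1/p_2.
Solve for the ratio: x_2/x_1 = [5·p_1/p_2]^(1/3).
With the ratio pinned down, the budget gives x_1* = M/(p_1 + p_2·(x_2/x_1)) and x_2* = (x_2/x_1)·x_1*.
Numerically x_2/x_1 = 1.998053, so x_1* = 160/(8.2 + 5.14·1.998053) = 8.6627 and x_2* = 1.998053·8.6627 = 17.3085.
Expenditure on x_2: 5.14·17.3085 = 88.9659; share = 0.556.

share on x_2 = 0.556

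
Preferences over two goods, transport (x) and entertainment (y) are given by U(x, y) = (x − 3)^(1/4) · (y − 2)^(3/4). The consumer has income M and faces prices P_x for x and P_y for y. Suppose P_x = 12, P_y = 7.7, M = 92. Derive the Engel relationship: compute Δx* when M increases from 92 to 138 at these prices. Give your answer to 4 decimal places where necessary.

MRS = (1/3)·(y−2)/(x−3). Tangency with P_x/P_y gives y−2 = 3·(P_x/P_y)·(x−3).
After buying the subsistence bundle (3, 2), a share 0.25 of the remaining income goes to x: x* = 3 + 0.25·(M − 3P_x − 2P_y)/P_x.
Discretionary income = 92 − 3·12 − 2·7.7 = 40.6; x* = 3 + 0.25·40.6/12 = 3.8458.
At M' = 138: x* = 4.8042. Change: 4.8042 − 3.8458 = 0.9583.

Δx* = 0.9583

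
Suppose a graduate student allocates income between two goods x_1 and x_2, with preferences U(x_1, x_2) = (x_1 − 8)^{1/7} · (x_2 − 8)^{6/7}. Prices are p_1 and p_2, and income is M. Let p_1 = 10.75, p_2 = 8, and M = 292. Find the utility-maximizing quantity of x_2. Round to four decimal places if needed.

After buying the subsistence bundle (8, 8), a share 1/7 of the remaining income goes to x_1: x_1* = 8 + 1/7·(M − 8p_1 − 8p_2)/p_1.
Discretionary income = 292 − 8·10.75 − 8·8 = 142; x_2* = 8 + 6/7·142/8 = 23.2143.

x_2* = 23.2143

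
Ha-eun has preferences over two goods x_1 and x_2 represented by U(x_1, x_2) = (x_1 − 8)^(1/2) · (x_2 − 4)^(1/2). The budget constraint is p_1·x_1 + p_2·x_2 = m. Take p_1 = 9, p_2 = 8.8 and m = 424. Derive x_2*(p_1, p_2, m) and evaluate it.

MRS = (x_2−4)/(x_1−8). Tangency with p_1/p_2 gives x_2−4 = (p_1/p_2)·(x_1−8).
After buying the subsistence bundle (8, 4), a share 0.5 of the remaining income goes to x_1: x_1* = 8 + 0.5·(m − 8p_1 − 4p_2)/p_1.
Discretionary income = 424 − 8·9 − 4·8.8 = 316.8; x_2* = 4 + 0.5·316.8/8.8 = 22.

x_2* = 22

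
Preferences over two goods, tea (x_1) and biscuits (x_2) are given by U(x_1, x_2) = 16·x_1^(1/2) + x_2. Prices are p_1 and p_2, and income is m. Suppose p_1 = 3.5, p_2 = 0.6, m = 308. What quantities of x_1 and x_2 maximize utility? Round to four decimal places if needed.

Utility is quasi-linear in x_2; the FOC for x_1 is 8/√x_1 = p_1/p_2.
Thus x_1* = (8·p_2/p_1)² — independent of m — with the rest of income spent on x_2.
Plugging in: x_1* = (8·0.6/3.5)² = 1.8808, x_2* = 502.3619.

x_1* = 1.8808, x_2* = 502.3619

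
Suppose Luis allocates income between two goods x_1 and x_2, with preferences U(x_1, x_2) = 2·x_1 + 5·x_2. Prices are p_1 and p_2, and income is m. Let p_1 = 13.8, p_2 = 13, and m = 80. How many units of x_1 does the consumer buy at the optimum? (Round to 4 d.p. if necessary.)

x_1* = 0

Perfect substitutes: compare marginal utility per dollar. 2/p_1 vs 5/p_2 → 0.1449 vs 0.3846.
x_2 gives more utility per dollar, so spend all income on x_2: x_2* = m/p_2, x_1* = 0.
Numerically: x_1* = 0, x_2* = 6.1538.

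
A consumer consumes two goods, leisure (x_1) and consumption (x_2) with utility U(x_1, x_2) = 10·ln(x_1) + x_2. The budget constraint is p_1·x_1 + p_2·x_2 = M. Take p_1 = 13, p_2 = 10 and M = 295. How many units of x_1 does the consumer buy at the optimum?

x_1* = 7.6923

Set MRS = p_1/p_2: (10/x_1)/1 = p_1/p_2.
So x_1*(p_1,p_2) = 10·p_2/p_1, independent of income; and x_2* = (M − 10·p_2)/p_2.
At the given prices: x_1* = 10·10/13 = 7.6923.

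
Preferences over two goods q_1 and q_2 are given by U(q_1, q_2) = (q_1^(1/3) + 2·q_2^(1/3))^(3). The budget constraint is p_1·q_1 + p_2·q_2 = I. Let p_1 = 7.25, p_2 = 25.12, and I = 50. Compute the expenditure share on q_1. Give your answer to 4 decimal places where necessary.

share on q_1 = 0.3969

MRS = MU_q_1/MU_q_2 = (1/2)·(q_2/q_1)^(2/3). Set equal to p_1/p_2.
Hence q_2/q_1 = (2·p_1/p_2)^(1/(2/3)), i.e. raised to the 1.5 power.
Substitute q_2 = (q_2/q_1)·q_1 into the budget: q_1* = I/(p_1 + p_2·(q_2/q_1)).
Numerically q_2/q_1 = 0.438553, so q_1* = 50/(7.25 + 25.12·0.438553) = 2.7373 and q_2* = 0.438553·2.7373 = 1.2004.
Expenditure on q_1: 7.25·2.7373 = 19.8451; share = 0.3969.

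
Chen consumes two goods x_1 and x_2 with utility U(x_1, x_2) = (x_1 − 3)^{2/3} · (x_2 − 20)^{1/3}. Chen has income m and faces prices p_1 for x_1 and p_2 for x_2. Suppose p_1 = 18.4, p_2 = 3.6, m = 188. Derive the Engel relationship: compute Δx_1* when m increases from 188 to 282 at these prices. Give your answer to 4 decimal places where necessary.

Δx_1* = 3.4058

Let x_1' = x_1−3, x_2' = x_2−20. MRS = 2·x_2'/x_1' = p_1/p_2.
After buying the subsistence bundle (3, 20), a share 2/3 of the remaining income goes to x_1: x_1* = 3 + 2/3·(m − 3p_1 − 20p_2)/p_1.
Discretionary income = 188 − 3·18.4 − 20·3.6 = 60.8; x_1* = 3 + 2/3·60.8/18.4 = 5.2029.
At m' = 282: x_1* = 8.6087. Change: 8.6087 − 5.2029 = 3.4058.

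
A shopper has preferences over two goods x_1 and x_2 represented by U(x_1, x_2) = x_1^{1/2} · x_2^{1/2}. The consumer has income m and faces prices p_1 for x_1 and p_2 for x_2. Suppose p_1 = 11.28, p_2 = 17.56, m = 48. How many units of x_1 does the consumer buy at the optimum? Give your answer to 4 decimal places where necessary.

Tangency: MRS = x_2/x_1 = p_1/p_2.
Rearranging, p_2·x_2 = p_1·x_1. Substituting into the budget gives p_1·x_1·(1 + 1) = m.
Demand: x_1*(p_1,p_2,m) = 0.5·m/p_1 and x_2* = 0.5·m/p_2.
At p_1=11.28, p_2=17.56, m=48: x_1* = 0.5·48/11.28 = 2.1277.

x_1* = 2.1277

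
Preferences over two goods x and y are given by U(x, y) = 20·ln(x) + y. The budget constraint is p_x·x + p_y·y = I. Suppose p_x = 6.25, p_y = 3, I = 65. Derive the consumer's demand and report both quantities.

Set MRS = p_x/p_y: (20/x)/1 = p_x/p_y.
So x*(p_x,p_y) = 20·p_y/p_x, independent of income; and y* = (I − 20·p_y)/p_y.
At the given prices: x* = 20·3/6.25 = 9.6, and y* = 1.6667.

x* = 9.6, y* = 1.6667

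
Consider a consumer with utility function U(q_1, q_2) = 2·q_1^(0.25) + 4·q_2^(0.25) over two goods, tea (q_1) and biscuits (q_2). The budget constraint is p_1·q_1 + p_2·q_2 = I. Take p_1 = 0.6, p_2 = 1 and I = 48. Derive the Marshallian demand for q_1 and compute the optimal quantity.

q_1* = 25.5974

MRS = MU_q_1/MU_q_2 = (1/2)·(q_2/q_1)^(0.75). Set equal to p_1/p_2.
Solve for the ratio: q_2/q_1 = [2·p_1/p_2]^(4/3).
Substitute q_2 = (q_2/q_1)·q_1 into the budget: q_1* = I/(p_1 + p_2·(q_2/q_1)).
Numerically q_2/q_1 = 1.27519, so q_1* = 48/(0.6 + 1·1.27519) = 25.5974.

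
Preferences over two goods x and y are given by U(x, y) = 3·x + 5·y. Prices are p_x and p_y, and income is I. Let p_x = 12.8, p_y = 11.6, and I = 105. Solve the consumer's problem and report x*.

x* = 0

Linear utility — the consumer picks whichever good has higher MU/price: 3/12.8 = 0.2344 vs 5/11.6 = 0.431.
y gives more utility per dollar, so spend all income on y: y* = I/p_y, x* = 0.
Numerically: x* = 0, y* = 9.0517.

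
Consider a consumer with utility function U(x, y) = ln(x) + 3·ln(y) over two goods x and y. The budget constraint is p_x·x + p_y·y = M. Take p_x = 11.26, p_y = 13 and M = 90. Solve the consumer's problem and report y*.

MU_x/MU_y = (y)/(3·x); tangency sets this equal to p_x/p_y.
Rearranging, p_y·y = 3·p_x·x. Substituting into the budget gives p_x·x·(1 + 3) = M.
Demand: x*(p_x,p_y,M) = 0.25·M/p_x and y* = 0.75·M/p_y.
At p_x=11.26, p_y=13, M=90: y* = 0.75·90/13 = 5.1923.

y* = 5.1923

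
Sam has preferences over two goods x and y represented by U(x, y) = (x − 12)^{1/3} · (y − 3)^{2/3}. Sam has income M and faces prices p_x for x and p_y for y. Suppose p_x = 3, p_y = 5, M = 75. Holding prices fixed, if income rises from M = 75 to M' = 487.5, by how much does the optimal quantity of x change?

Substituting into the budget: x* = 12 + 1/3·(M − 12·p_x − 3·p_y)/p_x, and y* = 3 + 2/3·(…)/p_y.
Discretionary income = 75 − 12·3 − 3·5 = 24; x* = 12 + 1/3·24/3 = 14.6667.
At M' = 487.5: x* = 60.5. Change: 60.5 − 14.6667 = 45.8333.

Δx* = 45.8333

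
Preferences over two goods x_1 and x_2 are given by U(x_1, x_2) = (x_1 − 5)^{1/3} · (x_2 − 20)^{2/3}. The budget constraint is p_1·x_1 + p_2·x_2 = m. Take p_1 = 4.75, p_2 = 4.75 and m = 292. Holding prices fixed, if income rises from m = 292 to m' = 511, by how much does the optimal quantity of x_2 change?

Δx_2* = 30.7368

MRS = (1/2)·(x_2−20)/(x_1−5). Tangency with p_1/p_2 gives x_2−20 = 2·(p_1/p_2)·(x_1−5).
Substituting into the budget: x_1* = 5 + 1/3·(m − 5·p_1 − 20·p_2)/p_1, and x_2* = 20 + 2/3·(…)/p_2.
Discretionary income = 292 − 5·4.75 − 20·4.75 = 173.25; x_2* = 20 + 2/3·173.25/4.75 = 44.3158.
At m' = 511: x_2* = 75.0526. Change: 75.0526 − 44.3158 = 30.7368.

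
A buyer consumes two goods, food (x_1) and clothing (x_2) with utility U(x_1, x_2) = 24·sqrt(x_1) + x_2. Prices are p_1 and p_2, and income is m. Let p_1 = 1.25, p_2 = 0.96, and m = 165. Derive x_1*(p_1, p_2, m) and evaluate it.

x_1* = 84.9347

Utility is quasi-linear in x_2; the FOC for x_1 is 12/√x_1 = p_1/p_2.
Thus x_1* = (12·p_2/p_1)² — independent of m — with the rest of income spent on x_2.
Plugging in: x_1* = (12·0.96/1.25)² = 84.9347.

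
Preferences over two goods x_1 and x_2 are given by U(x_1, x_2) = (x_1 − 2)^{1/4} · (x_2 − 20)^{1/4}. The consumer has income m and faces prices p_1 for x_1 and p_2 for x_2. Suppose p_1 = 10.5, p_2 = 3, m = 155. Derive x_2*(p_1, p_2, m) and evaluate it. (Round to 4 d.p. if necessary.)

x_2* = 32.3333

This is Cobb-Douglas in (x_1−2, x_2−20): tangency gives 0.25·p_2·(x_2−20) = 0.25·p_1·(x_1−2).
After buying the subsistence bundle (2, 20), a share 0.5 of the remaining income goes to x_1: x_1* = 2 + 0.5·(m − 2p_1 − 20p_2)/p_1.
Discretionary income = 155 − 2·10.5 − 20·3 = 74; x_2* = 20 + 0.5·74/3 = 32.3333.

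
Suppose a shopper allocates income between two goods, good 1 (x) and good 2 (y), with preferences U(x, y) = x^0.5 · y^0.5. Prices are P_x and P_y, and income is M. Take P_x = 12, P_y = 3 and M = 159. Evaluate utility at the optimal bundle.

V = 13.25

Tangency: MRS = y/x = P_x/P_y.
So 0.5·P_y·y = 0.5·P_x·x; combined with the budget, a share 0.5 of income goes to x.
Demand: x*(P_x,P_y,M) = 0.5·M/P_x and y* = 0.5·M/P_y.
At P_x=12, P_y=3, M=159: x* = 0.5·159/12 = 6.625, y* = 26.5.
Utility at the optimum: U(6.625, 26.5) = 13.25.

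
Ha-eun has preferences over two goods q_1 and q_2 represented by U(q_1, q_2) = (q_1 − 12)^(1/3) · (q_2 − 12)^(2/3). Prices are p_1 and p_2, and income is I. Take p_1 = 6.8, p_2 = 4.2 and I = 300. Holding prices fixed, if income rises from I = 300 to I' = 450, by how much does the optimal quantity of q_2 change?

Let q_1' = q_1−12, q_2' = q_2−12. MRS = (1/2)·q_2'/q_1' = p_1/p_2.
Substituting into the budget: q_1* = 12 + 1/3·(I − 12·p_1 − 12·p_2)/p_1, and q_2* = 12 + 2/3·(…)/p_2.
Discretionary income = 300 − 12·6.8 − 12·4.2 = 168; q_2* = 12 + 2/3·168/4.2 = 38.6667.
At I' = 450: q_2* = 62.4762. Change: 62.4762 − 38.6667 = 23.8095.

Δq_2* = 23.8095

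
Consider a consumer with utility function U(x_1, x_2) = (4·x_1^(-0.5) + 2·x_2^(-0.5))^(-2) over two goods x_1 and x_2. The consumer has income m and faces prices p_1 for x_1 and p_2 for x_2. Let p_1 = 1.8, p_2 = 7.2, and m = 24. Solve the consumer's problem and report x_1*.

From the CES first-order condition, 2·(x_2/x_1)^(1.5) = p_1/p_2.
Hence x_2/x_1 = ((1/2)·p_1/p_2)^(1/(1.5)), i.e. raised to the 2/3 power.
Substitute x_2 = (x_2/x_1)·x_1 into the budget: x_1* = m/(p_1 + p_2·(x_2/x_1)).
Numerically x_2/x_1 = 0.25, so x_1* = 24/(1.8 + 7.2·0.25) = 6.6667.

x_1* = 6.6667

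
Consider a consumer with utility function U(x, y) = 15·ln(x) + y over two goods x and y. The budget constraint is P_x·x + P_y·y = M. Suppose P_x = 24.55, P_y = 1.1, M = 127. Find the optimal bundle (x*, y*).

So x*(P_x,P_y) = 15·P_y/P_x, independent of income; and y* = (M − 15·P_y)/P_y.
At the given prices: x* = 15·1.1/24.55 = 0.6721, and y* = 100.4545.

x* = 0.6721, y* = 100.4545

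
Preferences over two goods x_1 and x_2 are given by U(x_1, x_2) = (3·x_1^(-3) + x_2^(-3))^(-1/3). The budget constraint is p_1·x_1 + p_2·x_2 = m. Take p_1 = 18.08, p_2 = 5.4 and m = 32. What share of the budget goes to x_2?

share on x_2 = 0.2349

MRS = MU_x_1/MU_x_2 = 3·(x_2/x_1)^(4). Set equal to p_1/p_2.
Solve for the ratio: x_2/x_1 = [(1/3)·p_1/p_2]^(0.25).
Substitute x_2 = (x_2/x_1)·x_1 into the budget: x_1* = m/(p_1 + p_2·(x_2/x_1)).
Numerically x_2/x_1 = 1.027829, so x_1* = 32/(18.08 + 5.4·1.027829) = 1.3542 and x_2* = 1.027829·1.3542 = 1.3919.
Expenditure on x_2: 5.4·1.3919 = 7.5162; share = 0.2349.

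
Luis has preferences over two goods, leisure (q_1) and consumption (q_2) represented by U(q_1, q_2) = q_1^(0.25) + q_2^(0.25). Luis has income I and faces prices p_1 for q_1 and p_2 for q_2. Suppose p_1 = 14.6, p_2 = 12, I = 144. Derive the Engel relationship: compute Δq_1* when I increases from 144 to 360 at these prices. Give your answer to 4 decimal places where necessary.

MU_q_1 ∝ q_1^(-0.75), MU_q_2 ∝ q_2^(-0.75), so MRS = (q_2/q_1)^(0.75) = p_1/p_2.
Solve for the ratio: q_2/q_1 = [p_1/p_2]^(4/3).
Substitute q_2 = (q_2/q_1)·q_1 into the budget: q_1* = I/(p_1 + p_2·(q_2/q_1)).
Numerically q_2/q_1 = 1.298859, so q_1* = 144/(14.6 + 12·1.298859) = 4.7704.
At I' = 360: q_1* = 11.9259. Change: 11.9259 − 4.7704 = 7.1556.

Δq_1* = 7.1556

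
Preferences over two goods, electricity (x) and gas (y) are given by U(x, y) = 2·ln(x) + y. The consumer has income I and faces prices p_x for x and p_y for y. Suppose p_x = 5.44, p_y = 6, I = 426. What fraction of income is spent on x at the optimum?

share on x = 0.0282

Set MRS = p_x/p_y: (2/x)/1 = p_x/p_y.
So x*(p_x,p_y) = 2·p_y/p_x, independent of income; and y* = (I − 2·p_y)/p_y.
At the given prices: x* = 2·6/5.44 = 2.2059, and y* = 69.
Expenditure on x: 5.44·2.2059 = 12; share = 0.0282.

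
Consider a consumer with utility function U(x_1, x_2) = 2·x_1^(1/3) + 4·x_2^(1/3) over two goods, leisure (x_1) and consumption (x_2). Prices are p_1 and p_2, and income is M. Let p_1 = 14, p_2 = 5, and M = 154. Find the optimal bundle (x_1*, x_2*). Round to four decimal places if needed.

x_1* = 1.9188, x_2* = 25.4275

MRS = MU_x_1/MU_x_2 = (1/2)·(x_2/x_1)^(2/3). Set equal to p_1/p_2.
Solve for the ratio: x_2/x_1 = [2·p_1/p_2]^(1.5).
With the ratio pinned down, the budget gives x_1* = M/(p_1 + p_2·(x_2/x_1)) and x_2* = (x_2/x_1)·x_1*.
Numerically x_2/x_1 = 13.252019, so x_1* = 154/(14 + 5·13.252019) = 1.9188 and x_2* = 13.252019·1.9188 = 25.4275.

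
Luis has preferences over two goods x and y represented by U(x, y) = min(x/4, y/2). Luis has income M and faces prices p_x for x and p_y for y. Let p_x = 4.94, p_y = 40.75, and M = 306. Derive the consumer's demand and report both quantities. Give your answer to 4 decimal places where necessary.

x* = 12.0877, y* = 6.0438

With perfect complements, no substitution: consume in ratio x:y = 4:2.
Budget: p_x·x + p_y·(1/2)·x = M, so (4·p_x + 2·p_y)·x = 4·M.
Demand: x*(p_x,p_y,M) = 4·M/(4·p_x + 2·p_y), y* = 2·M/(4·p_x + 2·p_y).
Here 4·4.94 + 2·40.75 = 101.26, giving x* = 12.0877 and y* = 6.0438.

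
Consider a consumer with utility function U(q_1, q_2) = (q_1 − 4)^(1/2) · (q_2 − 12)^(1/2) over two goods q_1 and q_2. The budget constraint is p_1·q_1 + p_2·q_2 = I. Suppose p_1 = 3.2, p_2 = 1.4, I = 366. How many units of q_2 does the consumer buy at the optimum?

q_2* = 132.1429

Let q_1' = q_1−4, q_2' = q_2−12. MRS = q_2'/q_1' = p_1/p_2.
Substituting into the budget: q_1* = 4 + 0.5·(I − 4·p_1 − 12·p_2)/p_1, and q_2* = 12 + 0.5·(…)/p_2.
Discretionary income = 366 − 4·3.2 − 12·1.4 = 336.4; q_2* = 12 + 0.5·336.4/1.4 = 132.1429.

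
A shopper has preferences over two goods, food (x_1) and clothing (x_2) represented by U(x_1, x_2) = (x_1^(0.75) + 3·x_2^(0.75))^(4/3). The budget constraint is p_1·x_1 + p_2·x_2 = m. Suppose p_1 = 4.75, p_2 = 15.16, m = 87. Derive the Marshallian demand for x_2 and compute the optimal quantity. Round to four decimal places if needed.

With the ratio pinned down, the budget gives x_1* = m/(p_1 + p_2·(x_2/x_1)) and x_2* = (x_2/x_1)·x_1*.
Numerically x_2/x_1 = 0.780661, so x_1* = 87/(4.75 + 15.16·0.780661) = 5.2458 and x_2* = 0.780661·5.2458 = 4.0952.

x_2* = 4.0952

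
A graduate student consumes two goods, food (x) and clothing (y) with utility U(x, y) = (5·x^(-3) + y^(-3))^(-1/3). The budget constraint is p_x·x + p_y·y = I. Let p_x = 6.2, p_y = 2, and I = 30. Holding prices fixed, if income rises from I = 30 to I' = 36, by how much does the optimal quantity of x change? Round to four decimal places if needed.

From the CES first-order condition, 5·(y/x)^(4) = p_x/p_y.
Hence y/x = ((1/5)·p_x/p_y)^(1/(4)), i.e. raised to the 0.25 power.
With the ratio pinned down, the budget gives x* = I/(p_x + p_y·(y/x)) and y* = (y/x)·x*.
Numerically y/x = 0.887356, so x* = 30/(6.2 + 2·0.887356) = 3.7619.
At I' = 36: x* = 4.5143. Change: 4.5143 − 3.7619 = 0.7524.

Δx* = 0.7524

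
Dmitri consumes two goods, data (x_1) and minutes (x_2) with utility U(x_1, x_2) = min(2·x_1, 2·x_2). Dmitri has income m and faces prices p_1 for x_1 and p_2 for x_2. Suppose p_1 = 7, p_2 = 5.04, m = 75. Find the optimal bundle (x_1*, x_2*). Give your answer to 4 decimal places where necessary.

x_1* = 6.2292, x_2* = 6.2292

With perfect complements, no substitution: consume in ratio x_1:x_2 = 2:2.
Budget: p_1·x_1 + p_2·x_1 = m, so (2·p_1 + 2·p_2)·x_1 = 2·m.
Demand: x_1*(p_1,p_2,m) = 2·m/(2·p_1 + 2·p_2), x_2* = 2·m/(2·p_1 + 2·p_2).
Here 2·7 + 2·5.04 = 24.08, giving x_1* = 6.2292 and x_2* = 6.2292.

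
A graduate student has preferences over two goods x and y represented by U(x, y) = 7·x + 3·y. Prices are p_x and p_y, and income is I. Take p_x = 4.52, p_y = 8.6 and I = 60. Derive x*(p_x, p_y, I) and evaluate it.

x* = 13.2743

Perfect substitutes: compare marginal utility per dollar. 7/p_x vs 3/p_y → 1.5487 vs 0.3488.
x gives more utility per dollar, so spend all income on x: x* = I/p_x, y* = 0.
Numerically: x* = 13.2743, y* = 0.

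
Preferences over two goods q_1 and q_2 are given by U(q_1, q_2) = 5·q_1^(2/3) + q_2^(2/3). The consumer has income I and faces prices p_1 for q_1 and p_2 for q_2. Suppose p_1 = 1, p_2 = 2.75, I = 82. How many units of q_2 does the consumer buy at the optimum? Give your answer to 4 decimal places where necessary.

With the ratio pinned down, the budget gives q_1* = I/(p_1 + p_2·(q_2/q_1)) and q_2* = (q_2/q_1)·q_1*.
Numerically q_2/q_1 = 0.000385, so q_1* = 82/(1 + 2.75·0.000385) = 81.9133 and q_2* = 0.000385·81.9133 = 0.0315.

q_2* = 0.0315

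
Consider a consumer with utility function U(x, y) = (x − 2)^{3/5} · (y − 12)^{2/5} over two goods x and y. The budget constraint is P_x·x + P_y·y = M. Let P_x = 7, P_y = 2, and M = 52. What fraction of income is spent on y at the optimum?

share on y = 0.5692

After buying the subsistence bundle (2, 12), a share 0.6 of the remaining income goes to x: x* = 2 + 0.6·(M − 2P_x − 12P_y)/P_x.
Discretionary income = 52 − 2·7 − 12·2 = 14; x* = 2 + 0.6·14/7 = 3.2; y* = 12 + 0.4·14/2 = 14.8.
Expenditure on y: 2·14.8 = 29.6; share = 0.5692.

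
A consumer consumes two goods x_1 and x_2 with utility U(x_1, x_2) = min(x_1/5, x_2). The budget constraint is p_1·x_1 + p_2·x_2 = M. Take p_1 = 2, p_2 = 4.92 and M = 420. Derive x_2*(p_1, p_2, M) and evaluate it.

x_2* = 28.1501

Leontief preferences: the optimum is at the kink where x_1/5 = x_2/1, i.e. x_2 = (1/5)·x_1.
Budget: p_1·x_1 + p_2·(1/5)·x_1 = M, so (5·p_1 + p_2)·x_1 = 5·M.
Demand: x_1*(p_1,p_2,M) = 5·M/(5·p_1 + p_2), x_2* = M/(5·p_1 + p_2).
Here 5·2 + 4.92 = 14.92, giving x_2* = 28.1501.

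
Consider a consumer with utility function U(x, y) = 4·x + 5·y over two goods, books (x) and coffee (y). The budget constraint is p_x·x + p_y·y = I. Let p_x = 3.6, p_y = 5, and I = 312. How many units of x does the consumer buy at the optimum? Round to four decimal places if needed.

Linear utility — the consumer picks whichever good has higher MU/price: 4/3.6 = 1.1111 vs 5/5 = 1.
x gives more utility per dollar, so spend all income on x: x* = I/p_x, y* = 0.
Numerically: x* = 86.6667, y* = 0.

x* = 86.6667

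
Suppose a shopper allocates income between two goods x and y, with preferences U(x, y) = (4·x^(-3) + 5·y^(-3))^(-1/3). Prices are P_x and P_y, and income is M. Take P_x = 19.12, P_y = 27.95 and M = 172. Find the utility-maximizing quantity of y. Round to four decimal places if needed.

y* = 3.5958

Numerically y/x = 0.961621, so x* = 172/(19.12 + 27.95·0.961621) = 3.7393 and y* = 0.961621·3.7393 = 3.5958.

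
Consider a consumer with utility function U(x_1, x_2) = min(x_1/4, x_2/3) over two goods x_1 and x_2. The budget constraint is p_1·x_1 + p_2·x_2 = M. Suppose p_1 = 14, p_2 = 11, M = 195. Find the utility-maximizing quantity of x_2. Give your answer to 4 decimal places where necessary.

x_2* = 6.573

With perfect complements, no substitution: consume in ratio x_1:x_2 = 4:3.
Budget: p_1·x_1 + p_2·(3/4)·x_1 = M, so (4·p_1 + 3·p_2)·x_1 = 4·M.
Demand: x_1*(p_1,p_2,M) = 4·M/(4·p_1 + 3·p_2), x_2* = 3·M/(4·p_1 + 3·p_2).
Here 4·14 + 3·11 = 89, giving x_2* = 6.573.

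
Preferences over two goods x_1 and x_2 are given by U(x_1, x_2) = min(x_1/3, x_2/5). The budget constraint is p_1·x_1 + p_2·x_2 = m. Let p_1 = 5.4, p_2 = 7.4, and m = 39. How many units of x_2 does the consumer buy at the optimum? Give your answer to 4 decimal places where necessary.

x_2* = 3.6654

Leontief preferences: the optimum is at the kink where x_1/3 = x_2/5, i.e. x_2 = (5/3)·x_1.
Budget: p_1·x_1 + p_2·(5/3)·x_1 = m, so (3·p_1 + 5·p_2)·x_1 = 3·m.
Demand: x_1*(p_1,p_2,m) = 3·m/(3·p_1 + 5·p_2), x_2* = 5·m/(3·p_1 + 5·p_2).
Here 3·5.4 + 5·7.4 = 53.2, giving x_2* = 3.6654.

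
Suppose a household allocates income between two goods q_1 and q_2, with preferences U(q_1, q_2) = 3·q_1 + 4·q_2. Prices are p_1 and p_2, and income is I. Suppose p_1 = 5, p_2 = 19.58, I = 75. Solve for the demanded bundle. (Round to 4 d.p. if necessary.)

Perfect substitutes: compare marginal utility per dollar. 3/p_1 vs 4/p_2 → 0.6 vs 0.2043.
q_1 gives more utility per dollar, so spend all income on q_1: q_1* = I/p_1, q_2* = 0.
Numerically: q_1* = 15, q_2* = 0.

q_1* = 15, q_2* = 0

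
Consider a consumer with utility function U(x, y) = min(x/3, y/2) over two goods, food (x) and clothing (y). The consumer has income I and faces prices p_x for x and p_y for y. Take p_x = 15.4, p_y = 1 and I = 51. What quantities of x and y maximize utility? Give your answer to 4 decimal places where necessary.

Demand: x*(p_x,p_y,I) = 3·I/(3·p_x + 2·p_y), y* = 2·I/(3·p_x + 2·p_y).
Here 3·15.4 + 2·1 = 48.2, giving x* = 3.1743 and y* = 2.1162.

x* = 3.1743, y* = 2.1162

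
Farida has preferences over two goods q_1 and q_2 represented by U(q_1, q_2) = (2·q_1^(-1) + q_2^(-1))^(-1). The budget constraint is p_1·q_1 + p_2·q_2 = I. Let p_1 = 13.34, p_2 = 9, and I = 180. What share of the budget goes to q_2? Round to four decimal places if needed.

MRS = MU_q_1/MU_q_2 = 2·(q_2/q_1)^(2). Set equal to p_1/p_2.
Hence q_2/q_1 = ((1/2)·p_1/p_2)^(1/(2)), i.e. raised to the 0.5 power.
With the ratio pinned down, the budget gives q_1* = I/(p_1 + p_2·(q_2/q_1)) and q_2* = (q_2/q_1)·q_1*.
Numerically q_2/q_1 = 0.860878, so q_1* = 180/(13.34 + 9·0.860878) = 8.5357 and q_2* = 0.860878·8.5357 = 7.3482.
Expenditure on q_2: 9·7.3482 = 66.1338; share = 0.3674.

share on q_2 = 0.3674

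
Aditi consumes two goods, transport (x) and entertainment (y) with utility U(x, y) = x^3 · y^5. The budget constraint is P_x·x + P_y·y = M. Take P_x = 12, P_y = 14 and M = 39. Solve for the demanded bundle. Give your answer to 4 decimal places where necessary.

x* = 1.2188, y* = 1.7411

The MRS is (3/5)·y/x. Set MRS = P_x/P_y.
Rearranging, P_y·y = (5/3)·P_x·x. Substituting into the budget gives P_x·x·(1 + (5/3)) = M.
Demand: x*(P_x,P_y,M) = 0.375·M/P_x and y* = 0.625·M/P_y.
At P_x=12, P_y=14, M=39: x* = 0.375·39/12 = 1.2188, y* = 1.7411.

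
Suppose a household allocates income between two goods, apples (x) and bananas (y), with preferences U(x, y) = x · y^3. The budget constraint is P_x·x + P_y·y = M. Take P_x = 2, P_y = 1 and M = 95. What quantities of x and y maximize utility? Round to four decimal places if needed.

x* = 11.875, y* = 71.25

Demand: x*(P_x,P_y,M) = 0.25·M/P_x and y* = 0.75·M/P_y.
At P_x=2, P_y=1, M=95: x* = 0.25·95/2 = 11.875, y* = 71.25.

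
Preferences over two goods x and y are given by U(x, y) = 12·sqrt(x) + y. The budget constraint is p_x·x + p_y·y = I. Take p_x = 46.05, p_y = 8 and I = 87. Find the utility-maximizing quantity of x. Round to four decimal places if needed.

x* = 1.0865

Plugging in: x* = (6·8/46.05)² = 1.0865.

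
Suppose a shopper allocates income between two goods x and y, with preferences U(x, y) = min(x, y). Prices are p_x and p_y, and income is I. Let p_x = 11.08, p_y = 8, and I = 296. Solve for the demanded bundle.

Here 11.08 + 8 = 19.08, giving x* = 15.5136 and y* = 15.5136.

x* = 15.5136, y* = 15.5136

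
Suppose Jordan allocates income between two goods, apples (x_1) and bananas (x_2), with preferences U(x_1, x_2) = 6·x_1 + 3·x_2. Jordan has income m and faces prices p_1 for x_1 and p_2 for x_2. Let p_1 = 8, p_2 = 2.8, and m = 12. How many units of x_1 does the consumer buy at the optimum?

x_1* = 0

Numerically: x_1* = 0, x_2* = 4.2857.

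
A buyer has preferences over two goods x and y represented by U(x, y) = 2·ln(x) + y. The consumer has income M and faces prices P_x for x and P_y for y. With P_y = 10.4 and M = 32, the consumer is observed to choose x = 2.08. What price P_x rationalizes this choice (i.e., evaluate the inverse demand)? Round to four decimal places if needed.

P_x = 10

Set MRS = P_x/P_y: (2/x)/1 = P_x/P_y.
So x*(P_x,P_y) = 2·P_y/P_x, independent of income; and y* = (M − 2·P_y)/P_y.
Set x* = 2.08 in the demand function and solve for P_x: P_x = 10.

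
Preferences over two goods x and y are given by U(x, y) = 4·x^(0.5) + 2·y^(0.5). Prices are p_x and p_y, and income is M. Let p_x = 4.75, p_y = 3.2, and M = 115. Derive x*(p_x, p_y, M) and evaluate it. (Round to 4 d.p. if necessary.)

x* = 17.6578

From the CES first-order condition, 2·(y/x)^(0.5) = p_x/p_y.
Hence y/x = ((1/2)·p_x/p_y)^(1/(0.5)), i.e. raised to the 2 power.
With the ratio pinned down, the budget gives x* = M/(p_x + p_y·(y/x)) and y* = (y/x)·x*.
Numerically y/x = 0.550842, so x* = 115/(4.75 + 3.2·0.550842) = 17.6578.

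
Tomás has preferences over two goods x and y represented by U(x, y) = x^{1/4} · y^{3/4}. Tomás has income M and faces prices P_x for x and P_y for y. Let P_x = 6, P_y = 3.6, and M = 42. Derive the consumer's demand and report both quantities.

x* = 1.75, y* = 8.75

The MRS is (1/3)·y/x. Set MRS = P_x/P_y.
So 0.25·P_y·y = 0.75·P_x·x; combined with the budget, a share 0.25 of income goes to x.
Demand: x*(P_x,P_y,M) = 0.25·M/P_x and y* = 0.75·M/P_y.
At P_x=6, P_y=3.6, M=42: x* = 0.25·42/6 = 1.75, y* = 8.75.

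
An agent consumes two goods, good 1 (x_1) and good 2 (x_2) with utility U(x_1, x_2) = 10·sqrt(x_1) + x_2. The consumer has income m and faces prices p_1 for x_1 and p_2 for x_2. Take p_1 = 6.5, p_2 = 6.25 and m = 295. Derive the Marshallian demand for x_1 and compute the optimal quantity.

MU_x_1 = 5/√x_1, MU_x_2 = 1. Tangency: 5/√x_1 = p_1/p_2.
Solve: √x_1 = 5·p_2/p_1, so x_1*(p_1,p_2) = (5·p_2/p_1)², and x_2* = (m − p_1·x_1*)/p_2.
Plugging in: x_1* = (5·6.25/6.5)² = 23.1139.

x_1* = 23.1139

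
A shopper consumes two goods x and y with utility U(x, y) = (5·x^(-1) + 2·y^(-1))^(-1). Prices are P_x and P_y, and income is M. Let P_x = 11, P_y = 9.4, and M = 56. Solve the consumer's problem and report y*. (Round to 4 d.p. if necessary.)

y* = 2.198

With the ratio pinned down, the budget gives x* = M/(P_x + P_y·(y/x)) and y* = (y/x)·x*.
Numerically y/x = 0.684167, so x* = 56/(11 + 9.4·0.684167) = 3.2126 and y* = 0.684167·3.2126 = 2.198.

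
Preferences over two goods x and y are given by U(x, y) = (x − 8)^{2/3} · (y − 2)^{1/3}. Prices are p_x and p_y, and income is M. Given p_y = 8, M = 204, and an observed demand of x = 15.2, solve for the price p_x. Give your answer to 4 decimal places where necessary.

This is Cobb-Douglas in (x−8, y−2): tangency gives 2/3·p_y·(y−2) = 1/3·p_x·(x−8).
Substituting into the budget: x* = 8 + 2/3·(M − 8·p_x − 2·p_y)/p_x, and y* = 2 + 1/3·(…)/p_y.
Set x* = 15.2 in the demand function and solve for p_x: p_x = 10.

p_x = 10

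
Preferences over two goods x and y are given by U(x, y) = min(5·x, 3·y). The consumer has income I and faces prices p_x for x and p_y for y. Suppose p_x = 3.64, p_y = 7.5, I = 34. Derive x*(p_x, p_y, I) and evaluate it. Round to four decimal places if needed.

With perfect complements, no substitution: consume in ratio x:y = 3:5.
Budget: p_x·x + p_y·(5/3)·x = I, so (3·p_x + 5·p_y)·x = 3·I.
Demand: x*(p_x,p_y,I) = 3·I/(3·p_x + 5·p_y), y* = 5·I/(3·p_x + 5·p_y).
Here 3·3.64 + 5·7.5 = 48.42, giving x* = 2.1066.

x* = 2.1066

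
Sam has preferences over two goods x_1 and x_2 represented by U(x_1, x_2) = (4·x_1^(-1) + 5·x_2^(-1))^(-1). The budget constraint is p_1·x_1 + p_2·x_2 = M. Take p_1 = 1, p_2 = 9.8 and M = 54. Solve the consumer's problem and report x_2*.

x_2* = 4.2857

MU_x_1 ∝ 4·x_1^(-2), MU_x_2 ∝ 5·x_2^(-2), so MRS = (4/5)·(x_2/x_1)^(2) = p_1/p_2.
Solve for the ratio: x_2/x_1 = [(5/4)·p_1/p_2]^(0.5).
Substitute x_2 = (x_2/x_1)·x_1 into the budget: x_1* = M/(p_1 + p_2·(x_2/x_1)).
Numerically x_2/x_1 = 0.357143, so x_1* = 54/(1 + 9.8·0.357143) = 12 and x_2* = 0.357143·12 = 4.2857.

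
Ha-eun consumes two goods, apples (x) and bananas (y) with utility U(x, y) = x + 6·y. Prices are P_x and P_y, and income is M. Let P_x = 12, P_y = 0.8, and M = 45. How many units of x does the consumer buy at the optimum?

x* = 0

Perfect substitutes: compare marginal utility per dollar. 1/P_x vs 6/P_y → 0.0833 vs 7.5.
y gives more utility per dollar, so spend all income on y: y* = M/P_y, x* = 0.
Numerically: x* = 0, y* = 56.25.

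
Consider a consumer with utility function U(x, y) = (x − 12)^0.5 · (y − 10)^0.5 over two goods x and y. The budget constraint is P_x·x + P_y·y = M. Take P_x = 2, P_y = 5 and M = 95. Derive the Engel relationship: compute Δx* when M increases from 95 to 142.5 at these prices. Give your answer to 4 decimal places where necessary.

Δx* = 11.875

Let x' = x−12, y' = y−10. MRS = y'/x' = P_x/P_y.
Substituting into the budget: x* = 12 + 0.5·(M − 12·P_x − 10·P_y)/P_x, and y* = 10 + 0.5·(…)/P_y.
Discretionary income = 95 − 12·2 − 10·5 = 21; x* = 12 + 0.5·21/2 = 17.25.
At M' = 142.5: x* = 29.125. Change: 29.125 − 17.25 = 11.875.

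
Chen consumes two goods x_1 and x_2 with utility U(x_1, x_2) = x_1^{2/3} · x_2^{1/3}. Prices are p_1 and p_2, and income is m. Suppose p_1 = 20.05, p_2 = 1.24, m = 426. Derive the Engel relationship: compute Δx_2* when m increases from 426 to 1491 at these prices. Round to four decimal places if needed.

The MRS is 2·x_2/x_1. Set MRS = p_1/p_2.
So 2/3·p_2·x_2 = 1/3·p_1·x_1; combined with the budget, a share 2/3 of income goes to x_1.
Demand: x_1*(p_1,p_2,m) = 2/3·m/p_1 and x_2* = 1/3·m/p_2.
At p_1=20.05, p_2=1.24, m=426: x_2* = 1/3·426/1.24 = 114.5161.
At m' = 1491: x_2* = 400.8065. Change: 400.8065 − 114.5161 = 286.2903.

Δx_2* = 286.2903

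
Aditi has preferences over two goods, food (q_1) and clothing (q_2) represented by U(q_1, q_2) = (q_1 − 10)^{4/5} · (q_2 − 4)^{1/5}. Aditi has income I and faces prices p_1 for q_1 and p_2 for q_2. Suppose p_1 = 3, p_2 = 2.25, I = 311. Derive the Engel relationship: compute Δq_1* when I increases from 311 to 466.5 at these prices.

Δq_1* = 41.4667

Discretionary income = 311 − 10·3 − 4·2.25 = 272; q_1* = 10 + 0.8·272/3 = 82.5333.
At I' = 466.5: q_1* = 124. Change: 124 − 82.5333 = 41.4667.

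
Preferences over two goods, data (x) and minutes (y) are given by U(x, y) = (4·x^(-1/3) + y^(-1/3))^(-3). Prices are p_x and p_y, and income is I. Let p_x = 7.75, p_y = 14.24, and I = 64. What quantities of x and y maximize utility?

x* = 5.85, y* = 1.3106

MU_x ∝ 4·x^(-4/3), MU_y ∝ y^(-4/3), so MRS = 4·(y/x)^(4/3) = p_x/p_y.
Solve for the ratio: y/x = [(1/4)·p_x/p_y]^(0.75).
Substitute y = (y/x)·x into the budget: x* = I/(p_x + p_y·(y/x)).
Numerically y/x = 0.224026, so x* = 64/(7.75 + 14.24·0.224026) = 5.85 and y* = 0.224026·5.85 = 1.3106.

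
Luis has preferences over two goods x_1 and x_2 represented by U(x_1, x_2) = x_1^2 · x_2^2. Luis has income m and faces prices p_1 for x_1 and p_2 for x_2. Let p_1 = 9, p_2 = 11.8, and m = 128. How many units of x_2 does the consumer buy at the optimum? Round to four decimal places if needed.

x_2* = 5.4237

At p_1=9, p_2=11.8, m=128: x_2* = 0.5·128/11.8 = 5.4237.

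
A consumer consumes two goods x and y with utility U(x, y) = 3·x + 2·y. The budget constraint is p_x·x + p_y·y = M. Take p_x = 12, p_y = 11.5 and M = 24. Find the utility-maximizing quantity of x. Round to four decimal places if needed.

x* = 2

Linear utility — the consumer picks whichever good has higher MU/price: 3/12 = 0.25 vs 2/11.5 = 0.1739.
x gives more utility per dollar, so spend all income on x: x* = M/p_x, y* = 0.
Numerically: x* = 2, y* = 0.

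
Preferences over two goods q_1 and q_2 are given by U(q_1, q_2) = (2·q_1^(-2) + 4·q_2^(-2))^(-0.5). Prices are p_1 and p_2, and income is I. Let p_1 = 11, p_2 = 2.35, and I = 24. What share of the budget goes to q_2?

share on q_2 = 0.3105

MU_q_1 ∝ 2·q_1^(-3), MU_q_2 ∝ 4·q_2^(-3), so MRS = (1/2)·(q_2/q_1)^(3) = p_1/p_2.
Solve for the ratio: q_2/q_1 = [2·p_1/p_2]^(1/3).
Substitute q_2 = (q_2/q_1)·q_1 into the budget: q_1* = I/(p_1 + p_2·(q_2/q_1)).
Numerically q_2/q_1 = 2.107584, so q_1* = 24/(11 + 2.35·2.107584) = 1.5044 and q_2* = 2.107584·1.5044 = 3.1707.
Expenditure on q_2: 2.35·3.1707 = 7.4512; share = 0.3105.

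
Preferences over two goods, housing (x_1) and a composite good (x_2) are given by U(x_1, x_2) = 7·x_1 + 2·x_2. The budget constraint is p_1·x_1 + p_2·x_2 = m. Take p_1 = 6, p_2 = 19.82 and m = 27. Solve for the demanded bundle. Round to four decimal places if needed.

Linear utility — the consumer picks whichever good has higher MU/price: 7/6 = 1.1667 vs 2/19.82 = 0.1009.
x_1 gives more utility per dollar, so spend all income on x_1: x_1* = m/p_1, x_2* = 0.
Numerically: x_1* = 4.5, x_2* = 0.

x_1* = 4.5, x_2* = 0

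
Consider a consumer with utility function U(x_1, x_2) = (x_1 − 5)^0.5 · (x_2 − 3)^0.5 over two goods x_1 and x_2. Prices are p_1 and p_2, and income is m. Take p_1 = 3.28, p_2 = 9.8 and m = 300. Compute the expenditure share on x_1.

MRS = (x_2−3)/(x_1−5). Tangency with p_1/p_2 gives x_2−3 = (p_1/p_2)·(x_1−5).
After buying the subsistence bundle (5, 3), a share 0.5 of the remaining income goes to x_1: x_1* = 5 + 0.5·(m − 5p_1 − 3p_2)/p_1.
Discretionary income = 300 − 5·3.28 − 3·9.8 = 254.2; x_1* = 5 + 0.5·254.2/3.28 = 43.75; x_2* = 3 + 0.5·254.2/9.8 = 15.9694.
Expenditure on x_1: 3.28·43.75 = 143.5; share = 0.4783.

share on x_1 = 0.4783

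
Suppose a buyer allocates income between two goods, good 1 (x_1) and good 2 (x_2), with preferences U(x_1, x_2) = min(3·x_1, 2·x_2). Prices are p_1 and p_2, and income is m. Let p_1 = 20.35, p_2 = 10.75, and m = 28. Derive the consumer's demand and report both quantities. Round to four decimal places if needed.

With perfect complements, no substitution: consume in ratio x_1:x_2 = 2:3.
Budget: p_1·x_1 + p_2·(3/2)·x_1 = m, so (2·p_1 + 3·p_2)·x_1 = 2·m.
Demand: x_1*(p_1,p_2,m) = 2·m/(2·p_1 + 3·p_2), x_2* = 3·m/(2·p_1 + 3·p_2).
Here 2·20.35 + 3·10.75 = 72.95, giving x_1* = 0.7676 and x_2* = 1.1515.

x_1* = 0.7676, x_2* = 1.1515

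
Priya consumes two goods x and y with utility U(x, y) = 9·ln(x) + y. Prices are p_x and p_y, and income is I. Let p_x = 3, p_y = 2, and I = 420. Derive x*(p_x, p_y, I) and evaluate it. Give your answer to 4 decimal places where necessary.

x* = 6

MU_x = 9/x, MU_y = 1. Tangency: 9/x = p_x/p_y.
So x*(p_x,p_y) = 9·p_y/p_x, independent of income; and y* = (I − 9·p_y)/p_y.
At the given prices: x* = 9·2/3 = 6.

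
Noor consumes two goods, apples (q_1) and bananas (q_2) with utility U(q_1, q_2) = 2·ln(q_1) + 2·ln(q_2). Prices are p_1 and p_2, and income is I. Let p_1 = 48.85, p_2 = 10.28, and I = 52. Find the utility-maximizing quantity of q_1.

Demand: q_1*(p_1,p_2,I) = 0.5·I/p_1 and q_2* = 0.5·I/p_2.
At p_1=48.85, p_2=10.28, I=52: q_1* = 0.5·52/48.85 = 0.5322.

q_1* = 0.5322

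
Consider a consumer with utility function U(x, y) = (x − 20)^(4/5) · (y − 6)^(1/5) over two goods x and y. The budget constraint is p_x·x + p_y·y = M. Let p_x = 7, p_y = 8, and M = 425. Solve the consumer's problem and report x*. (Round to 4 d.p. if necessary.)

x* = 47.0857

This is Cobb-Douglas in (x−20, y−6): tangency gives 0.8·p_y·(y−6) = 0.2·p_x·(x−20).
After buying the subsistence bundle (20, 6), a share 0.8 of the remaining income goes to x: x* = 20 + 0.8·(M − 20p_x − 6p_y)/p_x.
Discretionary income = 425 − 20·7 − 6·8 = 237; x* = 20 + 0.8·237/7 = 47.0857.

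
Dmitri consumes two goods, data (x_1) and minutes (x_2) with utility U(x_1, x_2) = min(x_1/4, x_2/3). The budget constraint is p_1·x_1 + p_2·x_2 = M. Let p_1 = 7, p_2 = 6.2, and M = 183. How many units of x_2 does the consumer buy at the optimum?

x_2* = 11.7811

With perfect complements, no substitution: consume in ratio x_1:x_2 = 4:3.
Budget: p_1·x_1 + p_2·(3/4)·x_1 = M, so (4·p_1 + 3·p_2)·x_1 = 4·M.
Demand: x_1*(p_1,p_2,M) = 4·M/(4·p_1 + 3·p_2), x_2* = 3·M/(4·p_1 + 3·p_2).
Here 4·7 + 3·6.2 = 46.6, giving x_2* = 11.7811.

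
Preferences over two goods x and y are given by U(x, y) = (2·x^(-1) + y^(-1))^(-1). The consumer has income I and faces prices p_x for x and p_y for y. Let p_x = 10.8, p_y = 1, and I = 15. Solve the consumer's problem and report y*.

y* = 2.656

With the ratio pinned down, the budget gives x* = I/(p_x + p_y·(y/x)) and y* = (y/x)·x*.
Numerically y/x = 2.32379, so x* = 15/(10.8 + 1·2.32379) = 1.143 and y* = 2.32379·1.143 = 2.656.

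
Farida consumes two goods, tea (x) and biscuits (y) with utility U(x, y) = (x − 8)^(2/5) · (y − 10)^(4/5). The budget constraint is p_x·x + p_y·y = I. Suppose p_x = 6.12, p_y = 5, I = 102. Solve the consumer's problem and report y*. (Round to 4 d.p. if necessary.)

This is Cobb-Douglas in (x−8, y−10): tangency gives 0.4·p_y·(y−10) = 0.8·p_x·(x−8).
Substituting into the budget: x* = 8 + 1/3·(I − 8·p_x − 10·p_y)/p_x, and y* = 10 + 2/3·(…)/p_y.
Discretionary income = 102 − 8·6.12 − 10·5 = 3.04; y* = 10 + 2/3·3.04/5 = 10.4053.

y* = 10.4053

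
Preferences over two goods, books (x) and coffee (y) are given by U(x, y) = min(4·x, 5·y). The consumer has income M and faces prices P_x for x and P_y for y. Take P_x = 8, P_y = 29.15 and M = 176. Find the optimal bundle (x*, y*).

Demand: x*(P_x,P_y,M) = 5·M/(5·P_x + 4·P_y), y* = 4·M/(5·P_x + 4·P_y).
Here 5·8 + 4·29.15 = 156.6, giving x* = 5.6194 and y* = 4.4955.

x* = 5.6194, y* = 4.4955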